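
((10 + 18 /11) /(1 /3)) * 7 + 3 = 2721 /11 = 247.36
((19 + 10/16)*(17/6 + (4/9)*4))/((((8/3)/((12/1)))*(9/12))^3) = 39093/2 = 19546.50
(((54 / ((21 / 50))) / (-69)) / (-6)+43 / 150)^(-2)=583222500 / 208022929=2.80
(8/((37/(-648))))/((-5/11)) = 308.24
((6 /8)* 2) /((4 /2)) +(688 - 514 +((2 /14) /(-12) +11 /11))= 7381 /42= 175.74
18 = 18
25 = 25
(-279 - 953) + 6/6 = -1231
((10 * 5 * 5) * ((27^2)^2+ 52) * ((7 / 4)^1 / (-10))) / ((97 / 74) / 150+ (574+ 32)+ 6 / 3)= -258106288125 / 6748897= -38244.22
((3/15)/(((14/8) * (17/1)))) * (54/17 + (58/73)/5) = 0.02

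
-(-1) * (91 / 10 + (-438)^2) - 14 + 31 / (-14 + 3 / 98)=2626246899 / 13690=191836.88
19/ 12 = 1.58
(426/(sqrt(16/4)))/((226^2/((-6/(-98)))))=639/2502724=0.00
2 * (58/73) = 116/73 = 1.59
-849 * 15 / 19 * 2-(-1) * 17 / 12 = -305317 / 228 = -1339.11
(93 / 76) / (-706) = -93 / 53656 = -0.00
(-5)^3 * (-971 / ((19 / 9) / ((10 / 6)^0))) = 1092375 / 19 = 57493.42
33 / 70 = 0.47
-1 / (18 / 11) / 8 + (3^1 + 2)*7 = 5029 / 144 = 34.92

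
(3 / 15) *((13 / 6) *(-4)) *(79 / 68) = -1027 / 510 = -2.01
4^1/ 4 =1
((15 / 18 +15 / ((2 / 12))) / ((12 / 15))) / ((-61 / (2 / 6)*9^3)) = -2725 / 3201768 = -0.00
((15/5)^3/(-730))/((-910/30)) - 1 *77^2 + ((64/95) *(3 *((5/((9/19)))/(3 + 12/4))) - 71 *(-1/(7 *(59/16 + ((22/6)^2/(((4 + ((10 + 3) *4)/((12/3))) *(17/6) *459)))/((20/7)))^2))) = -5924.70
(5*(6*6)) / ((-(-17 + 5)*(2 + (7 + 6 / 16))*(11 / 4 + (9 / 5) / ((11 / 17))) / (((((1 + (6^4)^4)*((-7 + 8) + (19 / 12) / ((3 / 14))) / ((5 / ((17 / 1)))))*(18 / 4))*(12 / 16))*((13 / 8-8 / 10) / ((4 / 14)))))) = 55204158556606273137 / 243400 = 226804266871841.71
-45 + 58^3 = 195067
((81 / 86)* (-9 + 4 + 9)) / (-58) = -81 / 1247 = -0.06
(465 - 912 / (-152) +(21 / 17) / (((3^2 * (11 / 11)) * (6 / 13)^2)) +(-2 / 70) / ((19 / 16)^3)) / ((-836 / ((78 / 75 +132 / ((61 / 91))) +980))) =-186711084655817347 / 280962041283000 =-664.54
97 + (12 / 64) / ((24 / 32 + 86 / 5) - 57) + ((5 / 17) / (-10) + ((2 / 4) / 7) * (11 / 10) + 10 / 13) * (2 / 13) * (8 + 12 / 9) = 13216550843 / 134628780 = 98.17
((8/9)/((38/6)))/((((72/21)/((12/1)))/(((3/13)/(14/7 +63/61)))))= 1708/45695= 0.04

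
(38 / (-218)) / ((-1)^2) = -19 / 109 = -0.17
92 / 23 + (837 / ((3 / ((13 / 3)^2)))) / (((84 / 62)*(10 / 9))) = 487787 / 140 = 3484.19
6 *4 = 24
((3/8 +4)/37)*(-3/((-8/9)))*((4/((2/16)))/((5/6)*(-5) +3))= -405/37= -10.95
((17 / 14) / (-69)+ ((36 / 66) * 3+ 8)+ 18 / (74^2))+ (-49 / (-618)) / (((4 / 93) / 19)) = 267588835373 / 5993361528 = 44.65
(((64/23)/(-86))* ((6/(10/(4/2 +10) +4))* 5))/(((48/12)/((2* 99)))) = -285120/28681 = -9.94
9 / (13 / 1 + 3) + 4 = 73 / 16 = 4.56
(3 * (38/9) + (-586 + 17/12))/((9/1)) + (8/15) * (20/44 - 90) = -132229/1188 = -111.30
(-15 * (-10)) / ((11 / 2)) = 300 / 11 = 27.27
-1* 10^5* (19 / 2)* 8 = -7600000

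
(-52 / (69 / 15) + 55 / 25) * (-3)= 3141 / 115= 27.31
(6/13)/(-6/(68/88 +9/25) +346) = 1869/1379677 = 0.00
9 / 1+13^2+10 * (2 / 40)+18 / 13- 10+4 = 4521 / 26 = 173.88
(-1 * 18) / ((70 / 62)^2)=-17298 / 1225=-14.12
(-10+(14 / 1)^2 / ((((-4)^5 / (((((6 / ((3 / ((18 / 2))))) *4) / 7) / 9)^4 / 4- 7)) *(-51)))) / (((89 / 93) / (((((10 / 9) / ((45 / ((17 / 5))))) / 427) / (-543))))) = 66269971 / 17472599786880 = 0.00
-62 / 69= -0.90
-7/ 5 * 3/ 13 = -21/ 65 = -0.32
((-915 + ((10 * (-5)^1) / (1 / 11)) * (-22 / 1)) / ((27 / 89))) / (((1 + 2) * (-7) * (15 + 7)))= -995465 / 12474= -79.80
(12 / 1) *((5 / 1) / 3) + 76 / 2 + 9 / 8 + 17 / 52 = 6183 / 104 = 59.45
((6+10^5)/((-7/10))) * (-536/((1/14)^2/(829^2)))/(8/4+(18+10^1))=343824392492522.67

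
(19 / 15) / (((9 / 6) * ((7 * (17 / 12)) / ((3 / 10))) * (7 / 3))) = 228 / 20825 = 0.01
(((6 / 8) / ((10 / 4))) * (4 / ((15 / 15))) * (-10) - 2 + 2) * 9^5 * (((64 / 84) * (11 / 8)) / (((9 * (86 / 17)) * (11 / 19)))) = -8476812 / 301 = -28162.17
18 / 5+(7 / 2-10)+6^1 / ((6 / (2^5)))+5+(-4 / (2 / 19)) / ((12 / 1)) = 464 / 15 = 30.93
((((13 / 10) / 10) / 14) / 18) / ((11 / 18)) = 13 / 15400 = 0.00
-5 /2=-2.50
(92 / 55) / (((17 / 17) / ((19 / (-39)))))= -1748 / 2145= -0.81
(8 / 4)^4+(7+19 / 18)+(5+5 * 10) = 1423 / 18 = 79.06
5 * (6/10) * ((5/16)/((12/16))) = 5/4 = 1.25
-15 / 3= -5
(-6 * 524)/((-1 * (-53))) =-3144/53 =-59.32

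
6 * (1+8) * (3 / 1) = 162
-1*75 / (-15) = 5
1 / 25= 0.04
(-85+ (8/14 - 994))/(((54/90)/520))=-19627400/21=-934638.10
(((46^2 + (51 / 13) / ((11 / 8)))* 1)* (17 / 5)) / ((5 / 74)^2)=28206503632 / 17875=1577986.22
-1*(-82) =82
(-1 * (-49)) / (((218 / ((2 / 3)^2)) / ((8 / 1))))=784 / 981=0.80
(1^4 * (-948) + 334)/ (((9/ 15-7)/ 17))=26095/ 16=1630.94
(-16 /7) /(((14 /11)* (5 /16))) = -1408 /245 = -5.75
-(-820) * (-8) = -6560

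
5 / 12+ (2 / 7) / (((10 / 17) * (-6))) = 47 / 140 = 0.34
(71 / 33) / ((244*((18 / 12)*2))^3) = 71 / 12943364544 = 0.00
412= 412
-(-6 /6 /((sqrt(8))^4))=1 /64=0.02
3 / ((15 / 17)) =17 / 5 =3.40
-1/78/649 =-1/50622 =-0.00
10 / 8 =5 / 4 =1.25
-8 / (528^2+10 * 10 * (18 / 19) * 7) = -19 / 663687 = -0.00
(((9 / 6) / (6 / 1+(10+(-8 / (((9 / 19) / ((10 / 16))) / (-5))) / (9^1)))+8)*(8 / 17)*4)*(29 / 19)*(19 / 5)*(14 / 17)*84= 2227790208 / 365585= 6093.77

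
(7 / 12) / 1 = 7 / 12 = 0.58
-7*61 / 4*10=-2135 / 2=-1067.50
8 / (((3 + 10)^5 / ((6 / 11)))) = 48 / 4084223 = 0.00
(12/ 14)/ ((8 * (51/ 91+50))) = 39/ 18404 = 0.00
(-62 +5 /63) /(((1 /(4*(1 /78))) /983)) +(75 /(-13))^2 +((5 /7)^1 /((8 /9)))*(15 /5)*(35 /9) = -786713489 /255528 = -3078.78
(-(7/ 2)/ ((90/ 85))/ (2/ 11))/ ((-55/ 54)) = 357/ 20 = 17.85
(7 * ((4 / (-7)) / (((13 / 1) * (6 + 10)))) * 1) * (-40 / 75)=2 / 195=0.01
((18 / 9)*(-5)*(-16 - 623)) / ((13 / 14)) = 89460 / 13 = 6881.54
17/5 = 3.40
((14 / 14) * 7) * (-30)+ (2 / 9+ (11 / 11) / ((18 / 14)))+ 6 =-203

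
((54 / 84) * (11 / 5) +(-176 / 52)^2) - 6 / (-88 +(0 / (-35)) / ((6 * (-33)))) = 3367267 / 260260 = 12.94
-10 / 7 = -1.43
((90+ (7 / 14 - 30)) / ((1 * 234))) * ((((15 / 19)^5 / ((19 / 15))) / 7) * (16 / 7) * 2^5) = 19602000000 / 29968226197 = 0.65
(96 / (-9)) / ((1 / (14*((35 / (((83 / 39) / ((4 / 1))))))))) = -815360 / 83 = -9823.61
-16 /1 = -16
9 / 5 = 1.80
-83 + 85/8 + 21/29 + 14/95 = -1575937/22040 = -71.50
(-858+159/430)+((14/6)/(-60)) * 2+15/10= -856.21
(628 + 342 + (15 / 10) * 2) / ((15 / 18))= 5838 / 5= 1167.60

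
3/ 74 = 0.04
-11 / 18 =-0.61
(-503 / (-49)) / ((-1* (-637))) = 503 / 31213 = 0.02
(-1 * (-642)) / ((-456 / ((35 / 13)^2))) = -131075 / 12844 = -10.21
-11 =-11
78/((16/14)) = 273/4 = 68.25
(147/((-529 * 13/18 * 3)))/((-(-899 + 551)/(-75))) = 11025/398866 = 0.03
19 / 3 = 6.33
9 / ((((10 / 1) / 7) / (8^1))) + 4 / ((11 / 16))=3092 / 55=56.22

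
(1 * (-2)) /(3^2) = -2 /9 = -0.22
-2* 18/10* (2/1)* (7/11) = -252/55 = -4.58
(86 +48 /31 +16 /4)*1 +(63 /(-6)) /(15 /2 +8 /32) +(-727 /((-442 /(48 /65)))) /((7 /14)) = 41246316 /445315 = 92.62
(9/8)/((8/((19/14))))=171/896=0.19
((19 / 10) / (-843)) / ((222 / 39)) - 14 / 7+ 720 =447902513 / 623820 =718.00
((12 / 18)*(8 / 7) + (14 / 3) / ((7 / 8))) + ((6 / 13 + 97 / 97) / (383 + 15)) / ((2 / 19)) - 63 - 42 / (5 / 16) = -191.27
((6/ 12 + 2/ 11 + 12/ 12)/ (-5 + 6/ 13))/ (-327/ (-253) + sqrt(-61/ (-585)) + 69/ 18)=-16785834585/ 231264616871 + 16793634 * sqrt(3965)/ 231264616871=-0.07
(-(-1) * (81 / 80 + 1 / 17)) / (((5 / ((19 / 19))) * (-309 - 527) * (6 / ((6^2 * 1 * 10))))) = -4371 / 284240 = -0.02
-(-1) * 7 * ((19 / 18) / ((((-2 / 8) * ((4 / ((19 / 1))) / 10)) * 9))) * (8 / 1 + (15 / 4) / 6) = -1345.39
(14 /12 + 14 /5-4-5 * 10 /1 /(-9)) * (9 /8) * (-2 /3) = -497 /120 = -4.14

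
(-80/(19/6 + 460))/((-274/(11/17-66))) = -266640/6472291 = -0.04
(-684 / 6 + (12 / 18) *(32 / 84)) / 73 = -7166 / 4599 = -1.56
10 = 10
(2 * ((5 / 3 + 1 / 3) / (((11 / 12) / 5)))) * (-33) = -720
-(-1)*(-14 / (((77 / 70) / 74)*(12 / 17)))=-44030 / 33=-1334.24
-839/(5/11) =-9229/5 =-1845.80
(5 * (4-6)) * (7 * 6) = -420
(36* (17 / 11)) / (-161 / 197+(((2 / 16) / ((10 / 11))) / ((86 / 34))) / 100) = -41474016000 / 608818771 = -68.12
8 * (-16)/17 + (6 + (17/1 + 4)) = 331/17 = 19.47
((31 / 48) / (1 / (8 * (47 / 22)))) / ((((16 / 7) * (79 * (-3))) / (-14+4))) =50995 / 250272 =0.20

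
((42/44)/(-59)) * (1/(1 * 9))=-7/3894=-0.00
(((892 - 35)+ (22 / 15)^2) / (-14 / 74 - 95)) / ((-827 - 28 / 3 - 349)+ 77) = 7152433 / 878298750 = 0.01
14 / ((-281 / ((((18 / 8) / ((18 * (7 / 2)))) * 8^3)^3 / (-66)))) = 2097152 / 454377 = 4.62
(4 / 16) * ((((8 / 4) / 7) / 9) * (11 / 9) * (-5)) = -55 / 1134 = -0.05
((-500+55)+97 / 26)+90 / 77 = -881081 / 2002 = -440.10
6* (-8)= -48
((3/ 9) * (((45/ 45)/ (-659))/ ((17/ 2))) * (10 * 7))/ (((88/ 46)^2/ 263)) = -4869445/ 16266756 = -0.30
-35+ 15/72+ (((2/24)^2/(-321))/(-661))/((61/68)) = -32422317671/931898952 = -34.79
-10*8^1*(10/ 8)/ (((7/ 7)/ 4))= -400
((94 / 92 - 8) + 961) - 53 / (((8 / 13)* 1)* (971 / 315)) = 165457535 / 178664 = 926.08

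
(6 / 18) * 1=1 / 3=0.33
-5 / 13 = -0.38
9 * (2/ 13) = 18/ 13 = 1.38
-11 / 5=-2.20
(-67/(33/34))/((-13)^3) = 0.03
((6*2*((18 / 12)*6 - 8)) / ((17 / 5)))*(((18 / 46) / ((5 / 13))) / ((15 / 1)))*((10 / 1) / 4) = 234 / 391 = 0.60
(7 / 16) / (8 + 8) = 7 / 256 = 0.03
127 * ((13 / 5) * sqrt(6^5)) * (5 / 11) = 59436 * sqrt(6) / 11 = 13235.26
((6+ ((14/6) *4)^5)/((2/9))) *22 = 189330086/27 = 7012225.41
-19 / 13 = -1.46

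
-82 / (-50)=41 / 25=1.64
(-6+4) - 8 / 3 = -14 / 3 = -4.67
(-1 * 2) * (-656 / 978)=656 / 489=1.34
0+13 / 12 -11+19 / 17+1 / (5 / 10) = -1387 / 204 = -6.80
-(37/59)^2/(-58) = 1369/201898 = 0.01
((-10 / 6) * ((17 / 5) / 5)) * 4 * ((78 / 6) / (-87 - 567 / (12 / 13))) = 208 / 2475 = 0.08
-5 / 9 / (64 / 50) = -0.43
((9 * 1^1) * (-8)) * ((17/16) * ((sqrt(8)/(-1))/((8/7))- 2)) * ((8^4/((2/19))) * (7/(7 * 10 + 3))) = 41674752/73 + 36465408 * sqrt(2)/73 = 1277323.65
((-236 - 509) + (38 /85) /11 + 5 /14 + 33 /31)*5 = -301720163 /81158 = -3717.69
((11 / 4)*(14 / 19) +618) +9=629.03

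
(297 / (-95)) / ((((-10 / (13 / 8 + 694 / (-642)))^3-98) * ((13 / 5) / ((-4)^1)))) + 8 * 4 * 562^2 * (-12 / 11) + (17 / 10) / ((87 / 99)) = -74722648747821953302461891 / 6777057400669594610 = -11025824.98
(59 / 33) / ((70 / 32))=944 / 1155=0.82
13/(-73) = -13/73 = -0.18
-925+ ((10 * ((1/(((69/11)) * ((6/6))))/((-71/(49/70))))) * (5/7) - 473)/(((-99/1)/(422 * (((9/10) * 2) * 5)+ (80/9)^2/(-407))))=25030827862867/1453547997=17220.50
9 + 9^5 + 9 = 59067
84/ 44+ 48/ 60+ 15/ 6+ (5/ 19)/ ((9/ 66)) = 44761/ 6270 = 7.14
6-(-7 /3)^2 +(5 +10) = 140 /9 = 15.56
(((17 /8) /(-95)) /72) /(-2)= 17 /109440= 0.00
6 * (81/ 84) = 81/ 14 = 5.79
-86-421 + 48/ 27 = -4547/ 9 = -505.22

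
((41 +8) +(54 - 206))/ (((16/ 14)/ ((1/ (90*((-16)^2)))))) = -721/ 184320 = -0.00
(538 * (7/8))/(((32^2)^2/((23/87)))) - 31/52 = -2827446455/4743757824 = -0.60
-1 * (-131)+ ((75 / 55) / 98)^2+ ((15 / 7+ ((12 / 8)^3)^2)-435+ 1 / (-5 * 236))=-1593223033001 / 5485036480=-290.47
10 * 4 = 40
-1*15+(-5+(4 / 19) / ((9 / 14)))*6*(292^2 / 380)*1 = -34144193 / 5415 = -6305.48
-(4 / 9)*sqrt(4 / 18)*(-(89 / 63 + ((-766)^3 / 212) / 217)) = -2046.63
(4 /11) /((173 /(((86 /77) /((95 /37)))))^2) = 40500496 /17616253545275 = 0.00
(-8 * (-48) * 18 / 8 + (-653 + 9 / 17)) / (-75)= -3596 / 1275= -2.82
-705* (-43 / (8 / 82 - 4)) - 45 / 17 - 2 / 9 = -38047247 / 4896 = -7771.09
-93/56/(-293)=93/16408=0.01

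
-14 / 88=-7 / 44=-0.16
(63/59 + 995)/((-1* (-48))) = 3673/177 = 20.75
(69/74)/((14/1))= 69/1036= 0.07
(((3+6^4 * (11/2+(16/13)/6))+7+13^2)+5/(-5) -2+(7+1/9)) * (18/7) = 1773008/91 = 19483.60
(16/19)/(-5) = -16/95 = -0.17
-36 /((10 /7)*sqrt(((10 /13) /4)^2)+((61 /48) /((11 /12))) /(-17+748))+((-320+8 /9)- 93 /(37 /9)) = -127223819759 /269613783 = -471.87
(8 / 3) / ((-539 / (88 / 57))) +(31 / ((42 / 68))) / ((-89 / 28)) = -11780984 / 745731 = -15.80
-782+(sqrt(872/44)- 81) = -863+sqrt(2398)/11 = -858.55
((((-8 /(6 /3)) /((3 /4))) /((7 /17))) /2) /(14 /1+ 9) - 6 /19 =-5482 /9177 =-0.60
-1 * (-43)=43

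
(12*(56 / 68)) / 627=56 / 3553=0.02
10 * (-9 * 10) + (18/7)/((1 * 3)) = -6294/7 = -899.14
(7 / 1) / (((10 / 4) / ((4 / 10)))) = 28 / 25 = 1.12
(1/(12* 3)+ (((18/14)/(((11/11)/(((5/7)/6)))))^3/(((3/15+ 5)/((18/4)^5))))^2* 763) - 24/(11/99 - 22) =192062642049230636278001/155315143519054331904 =1236.60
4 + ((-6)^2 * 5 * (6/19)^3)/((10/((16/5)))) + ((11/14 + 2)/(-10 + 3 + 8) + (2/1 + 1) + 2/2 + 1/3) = 18628501/1440390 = 12.93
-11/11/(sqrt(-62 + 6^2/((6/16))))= -sqrt(34)/34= -0.17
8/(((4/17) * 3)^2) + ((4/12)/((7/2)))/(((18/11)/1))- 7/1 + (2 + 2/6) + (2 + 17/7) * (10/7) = 47029/2646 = 17.77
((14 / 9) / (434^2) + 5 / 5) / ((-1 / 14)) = -121087 / 8649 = -14.00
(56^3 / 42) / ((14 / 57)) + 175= 17199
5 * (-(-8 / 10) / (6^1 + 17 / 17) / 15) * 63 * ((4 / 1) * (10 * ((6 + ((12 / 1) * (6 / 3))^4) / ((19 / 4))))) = 127404288 / 19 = 6705488.84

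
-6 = -6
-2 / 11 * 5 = -10 / 11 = -0.91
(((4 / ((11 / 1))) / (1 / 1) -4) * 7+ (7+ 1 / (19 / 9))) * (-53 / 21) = 199174 / 4389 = 45.38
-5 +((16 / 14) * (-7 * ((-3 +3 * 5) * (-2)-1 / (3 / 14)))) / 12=127 / 9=14.11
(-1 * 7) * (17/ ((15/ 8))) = -63.47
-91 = -91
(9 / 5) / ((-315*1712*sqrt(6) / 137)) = -137*sqrt(6) / 1797600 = -0.00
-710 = -710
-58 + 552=494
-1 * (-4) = 4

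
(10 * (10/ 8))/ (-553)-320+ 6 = -347309/ 1106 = -314.02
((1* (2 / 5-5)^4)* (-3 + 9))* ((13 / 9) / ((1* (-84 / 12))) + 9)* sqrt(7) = 310063828* sqrt(7) / 13125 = 62502.99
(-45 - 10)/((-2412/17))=935/2412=0.39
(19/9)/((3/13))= 247/27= 9.15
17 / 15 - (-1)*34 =527 / 15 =35.13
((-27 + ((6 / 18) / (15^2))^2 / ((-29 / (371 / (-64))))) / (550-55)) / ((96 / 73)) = -1666756412917 / 40184812800000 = -0.04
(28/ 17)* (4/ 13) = 112/ 221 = 0.51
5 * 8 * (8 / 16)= 20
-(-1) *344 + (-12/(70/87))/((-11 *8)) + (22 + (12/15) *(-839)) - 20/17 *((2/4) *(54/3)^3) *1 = -97798499/26180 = -3735.62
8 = 8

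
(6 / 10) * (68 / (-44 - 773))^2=13872 / 3337445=0.00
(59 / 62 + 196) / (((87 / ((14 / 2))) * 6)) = 85477 / 32364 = 2.64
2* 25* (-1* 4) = -200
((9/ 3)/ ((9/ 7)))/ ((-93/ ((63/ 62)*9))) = -441/ 1922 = -0.23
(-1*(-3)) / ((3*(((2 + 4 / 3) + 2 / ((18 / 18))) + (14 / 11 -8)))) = -33 / 46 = -0.72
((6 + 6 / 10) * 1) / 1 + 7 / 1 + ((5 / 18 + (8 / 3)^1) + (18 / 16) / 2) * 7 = 27467 / 720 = 38.15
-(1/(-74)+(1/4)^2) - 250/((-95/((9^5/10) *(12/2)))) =93235.21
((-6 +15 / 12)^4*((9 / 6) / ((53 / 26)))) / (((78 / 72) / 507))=594654723 / 3392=175310.94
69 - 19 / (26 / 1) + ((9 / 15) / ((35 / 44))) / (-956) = 74238517 / 1087450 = 68.27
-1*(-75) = 75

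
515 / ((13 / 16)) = 633.85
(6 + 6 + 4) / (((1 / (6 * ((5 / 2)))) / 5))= 1200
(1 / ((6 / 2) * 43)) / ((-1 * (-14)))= 1 / 1806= 0.00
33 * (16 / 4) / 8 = 33 / 2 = 16.50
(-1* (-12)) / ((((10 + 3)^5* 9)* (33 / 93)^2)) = 3844 / 134779359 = 0.00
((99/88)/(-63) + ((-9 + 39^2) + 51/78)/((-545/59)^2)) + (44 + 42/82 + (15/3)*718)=32379147076527/8865602200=3652.22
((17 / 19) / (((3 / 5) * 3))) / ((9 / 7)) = 595 / 1539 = 0.39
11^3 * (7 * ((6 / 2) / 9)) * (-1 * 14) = -130438 / 3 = -43479.33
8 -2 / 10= 39 / 5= 7.80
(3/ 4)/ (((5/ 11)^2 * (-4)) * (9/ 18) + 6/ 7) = 2541/ 1504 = 1.69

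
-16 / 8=-2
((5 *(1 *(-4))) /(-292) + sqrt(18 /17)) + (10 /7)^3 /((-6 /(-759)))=3 *sqrt(34) /17 + 9236215 /25039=369.90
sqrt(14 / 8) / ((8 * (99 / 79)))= 79 * sqrt(7) / 1584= 0.13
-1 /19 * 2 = -2 /19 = -0.11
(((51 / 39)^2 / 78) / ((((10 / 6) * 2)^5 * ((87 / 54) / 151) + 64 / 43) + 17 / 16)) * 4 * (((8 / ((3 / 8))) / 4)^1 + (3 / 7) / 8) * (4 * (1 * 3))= 0.82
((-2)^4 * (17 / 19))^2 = 73984 / 361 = 204.94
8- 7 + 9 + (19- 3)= 26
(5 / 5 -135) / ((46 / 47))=-3149 / 23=-136.91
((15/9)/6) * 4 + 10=100/9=11.11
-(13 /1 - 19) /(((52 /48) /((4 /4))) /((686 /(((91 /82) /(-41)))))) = -23722272 /169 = -140368.47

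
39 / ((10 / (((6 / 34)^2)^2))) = 0.00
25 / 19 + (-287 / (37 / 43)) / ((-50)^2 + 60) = 2133521 / 1799680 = 1.19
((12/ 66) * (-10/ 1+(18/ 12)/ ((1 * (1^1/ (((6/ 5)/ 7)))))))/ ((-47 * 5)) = 0.01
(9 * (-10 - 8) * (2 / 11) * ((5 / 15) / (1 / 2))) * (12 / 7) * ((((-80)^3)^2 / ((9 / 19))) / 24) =-59768832000000 / 77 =-776218597402.60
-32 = -32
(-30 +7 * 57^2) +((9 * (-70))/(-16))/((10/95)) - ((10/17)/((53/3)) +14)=332620789/14416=23073.03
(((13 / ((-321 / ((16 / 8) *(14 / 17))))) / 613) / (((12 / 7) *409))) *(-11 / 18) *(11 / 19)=77077 / 1403734898394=0.00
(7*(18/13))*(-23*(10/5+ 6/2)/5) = -2898/13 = -222.92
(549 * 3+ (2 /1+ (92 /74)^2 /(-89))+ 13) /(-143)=-202497626 /17423263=-11.62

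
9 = 9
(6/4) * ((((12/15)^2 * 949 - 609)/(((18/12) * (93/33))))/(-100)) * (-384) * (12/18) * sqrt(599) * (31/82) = -352 * sqrt(599)/625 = -13.78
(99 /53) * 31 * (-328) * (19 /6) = -3187668 /53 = -60144.68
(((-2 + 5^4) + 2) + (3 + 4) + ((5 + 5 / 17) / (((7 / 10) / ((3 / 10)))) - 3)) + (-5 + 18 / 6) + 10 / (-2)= 624.27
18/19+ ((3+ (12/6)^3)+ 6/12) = 473/38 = 12.45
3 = 3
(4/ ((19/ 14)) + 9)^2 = 51529/ 361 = 142.74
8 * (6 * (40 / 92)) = 480 / 23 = 20.87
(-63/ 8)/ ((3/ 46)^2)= -3703/ 2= -1851.50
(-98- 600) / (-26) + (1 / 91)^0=362 / 13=27.85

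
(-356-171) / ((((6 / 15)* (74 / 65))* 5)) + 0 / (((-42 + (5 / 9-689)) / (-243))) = -34255 / 148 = -231.45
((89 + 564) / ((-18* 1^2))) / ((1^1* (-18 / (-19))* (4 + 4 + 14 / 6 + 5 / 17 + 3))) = -210919 / 75060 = -2.81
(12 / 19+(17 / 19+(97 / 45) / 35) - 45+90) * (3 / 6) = 1394143 / 59850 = 23.29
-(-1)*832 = 832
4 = 4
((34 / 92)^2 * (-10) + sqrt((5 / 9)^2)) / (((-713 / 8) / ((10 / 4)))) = 0.02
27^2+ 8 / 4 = 731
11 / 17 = 0.65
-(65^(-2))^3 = -1 / 75418890625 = -0.00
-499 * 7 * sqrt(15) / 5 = -3493 * sqrt(15) / 5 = -2705.67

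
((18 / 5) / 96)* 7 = 21 / 80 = 0.26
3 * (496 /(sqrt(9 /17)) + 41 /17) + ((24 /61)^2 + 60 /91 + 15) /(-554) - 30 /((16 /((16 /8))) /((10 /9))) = 14542407710 /4783557597 + 496 * sqrt(17) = 2048.10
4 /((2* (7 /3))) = 6 /7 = 0.86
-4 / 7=-0.57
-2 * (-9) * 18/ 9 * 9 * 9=2916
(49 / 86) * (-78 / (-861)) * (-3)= -273 / 1763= -0.15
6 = 6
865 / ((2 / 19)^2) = 312265 / 4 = 78066.25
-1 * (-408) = 408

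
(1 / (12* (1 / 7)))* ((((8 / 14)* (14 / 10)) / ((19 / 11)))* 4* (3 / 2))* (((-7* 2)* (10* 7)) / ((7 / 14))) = -60368 / 19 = -3177.26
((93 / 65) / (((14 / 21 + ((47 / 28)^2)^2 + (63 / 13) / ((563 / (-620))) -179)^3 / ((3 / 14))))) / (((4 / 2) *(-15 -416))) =1884161829587139124702916640768 / 28748131756061458266938614237618342869185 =0.00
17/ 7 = 2.43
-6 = -6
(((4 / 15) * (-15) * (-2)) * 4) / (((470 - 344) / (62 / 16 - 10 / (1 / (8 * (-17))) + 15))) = 7354 / 21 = 350.19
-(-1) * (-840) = -840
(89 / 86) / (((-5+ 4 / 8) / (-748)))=66572 / 387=172.02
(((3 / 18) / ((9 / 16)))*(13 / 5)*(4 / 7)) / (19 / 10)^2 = 8320 / 68229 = 0.12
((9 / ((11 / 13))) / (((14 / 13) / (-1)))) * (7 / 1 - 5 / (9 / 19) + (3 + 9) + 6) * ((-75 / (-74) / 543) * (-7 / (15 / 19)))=1043575 / 442002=2.36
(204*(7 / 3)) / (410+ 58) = 119 / 117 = 1.02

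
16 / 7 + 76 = 548 / 7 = 78.29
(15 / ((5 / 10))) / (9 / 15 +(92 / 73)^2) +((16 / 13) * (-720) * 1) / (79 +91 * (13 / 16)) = 14680976610 / 1854803977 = 7.92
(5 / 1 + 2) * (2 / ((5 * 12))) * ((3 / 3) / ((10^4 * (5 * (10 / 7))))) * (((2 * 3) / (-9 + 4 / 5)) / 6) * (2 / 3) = -49 / 184500000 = -0.00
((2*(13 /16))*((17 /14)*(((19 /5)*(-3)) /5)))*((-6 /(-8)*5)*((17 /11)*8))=-642447 /3080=-208.59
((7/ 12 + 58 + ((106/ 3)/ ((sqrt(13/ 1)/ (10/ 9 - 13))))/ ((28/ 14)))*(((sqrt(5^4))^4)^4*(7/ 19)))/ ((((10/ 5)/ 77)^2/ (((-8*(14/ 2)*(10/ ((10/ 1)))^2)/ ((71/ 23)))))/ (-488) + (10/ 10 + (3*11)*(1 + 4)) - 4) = 1404549519624561071395874023437500/ 452786441397 - 861102737923339009284973144531250000*sqrt(13)/ 1006544259225531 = 17449314264516243752.07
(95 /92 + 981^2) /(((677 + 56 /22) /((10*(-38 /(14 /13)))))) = -18504297163 /37030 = -499710.97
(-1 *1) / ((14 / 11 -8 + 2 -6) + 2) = 11 / 96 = 0.11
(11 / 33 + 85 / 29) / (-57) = -284 / 4959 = -0.06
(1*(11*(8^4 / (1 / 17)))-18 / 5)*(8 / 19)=30637936 / 95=322504.59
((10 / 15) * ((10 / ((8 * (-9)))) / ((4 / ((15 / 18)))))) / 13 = -25 / 16848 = -0.00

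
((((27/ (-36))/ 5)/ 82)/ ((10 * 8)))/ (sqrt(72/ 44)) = -sqrt(22)/ 262400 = -0.00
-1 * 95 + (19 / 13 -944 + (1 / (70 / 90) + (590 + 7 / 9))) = -364844 / 819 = -445.47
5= 5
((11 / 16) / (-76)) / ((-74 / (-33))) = -363 / 89984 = -0.00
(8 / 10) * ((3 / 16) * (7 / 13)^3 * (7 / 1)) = 7203 / 43940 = 0.16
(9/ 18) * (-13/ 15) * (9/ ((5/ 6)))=-4.68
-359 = -359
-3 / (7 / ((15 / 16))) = -45 / 112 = -0.40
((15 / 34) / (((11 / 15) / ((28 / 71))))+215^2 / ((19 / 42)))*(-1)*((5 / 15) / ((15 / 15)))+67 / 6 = -51536481379 / 1513578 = -34049.44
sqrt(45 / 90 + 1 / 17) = sqrt(646) / 34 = 0.75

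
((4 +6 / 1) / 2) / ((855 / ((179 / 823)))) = 179 / 140733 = 0.00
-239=-239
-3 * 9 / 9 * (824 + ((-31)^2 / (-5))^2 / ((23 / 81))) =-225837003 / 575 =-392760.01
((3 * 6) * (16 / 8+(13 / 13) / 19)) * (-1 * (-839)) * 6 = 3533868 / 19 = 185993.05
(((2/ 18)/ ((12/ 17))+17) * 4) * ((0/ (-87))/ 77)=0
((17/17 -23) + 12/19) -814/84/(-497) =-21.35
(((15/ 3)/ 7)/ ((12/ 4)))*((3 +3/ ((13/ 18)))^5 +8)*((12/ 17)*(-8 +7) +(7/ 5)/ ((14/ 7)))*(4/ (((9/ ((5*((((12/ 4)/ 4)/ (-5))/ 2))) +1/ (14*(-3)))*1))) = 27839416148/ 6368788829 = 4.37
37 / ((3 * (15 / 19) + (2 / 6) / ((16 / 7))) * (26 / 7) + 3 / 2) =118104 / 34597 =3.41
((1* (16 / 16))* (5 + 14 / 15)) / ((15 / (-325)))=-1157 / 9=-128.56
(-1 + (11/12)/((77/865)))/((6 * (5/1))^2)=781/75600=0.01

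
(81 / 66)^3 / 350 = 19683 / 3726800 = 0.01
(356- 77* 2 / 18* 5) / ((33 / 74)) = 208606 / 297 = 702.38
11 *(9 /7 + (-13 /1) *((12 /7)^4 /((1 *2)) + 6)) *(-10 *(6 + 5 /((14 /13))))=2614000125 /16807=155530.44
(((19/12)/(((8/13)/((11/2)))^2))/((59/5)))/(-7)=-1942655/1268736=-1.53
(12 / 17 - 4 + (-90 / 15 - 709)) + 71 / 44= -536077 / 748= -716.68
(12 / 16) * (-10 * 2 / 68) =-15 / 68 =-0.22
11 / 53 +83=4410 / 53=83.21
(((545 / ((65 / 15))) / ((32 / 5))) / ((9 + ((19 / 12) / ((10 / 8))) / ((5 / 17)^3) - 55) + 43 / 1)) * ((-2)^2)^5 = 245250000 / 570193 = 430.12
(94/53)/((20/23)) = 1081/530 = 2.04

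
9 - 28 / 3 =-1 / 3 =-0.33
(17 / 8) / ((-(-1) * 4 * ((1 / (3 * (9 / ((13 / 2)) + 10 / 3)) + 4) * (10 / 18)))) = 3519 / 14980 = 0.23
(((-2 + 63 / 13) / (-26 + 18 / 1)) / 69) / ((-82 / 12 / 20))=185 / 12259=0.02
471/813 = 157/271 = 0.58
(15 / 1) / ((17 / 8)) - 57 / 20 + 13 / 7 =14437 / 2380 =6.07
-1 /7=-0.14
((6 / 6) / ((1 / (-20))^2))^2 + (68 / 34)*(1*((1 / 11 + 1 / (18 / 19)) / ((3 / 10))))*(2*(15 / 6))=47531350 / 297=160038.22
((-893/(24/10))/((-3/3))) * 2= 4465/6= 744.17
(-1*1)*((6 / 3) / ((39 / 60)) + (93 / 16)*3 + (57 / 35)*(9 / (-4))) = -16.85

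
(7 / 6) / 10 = 0.12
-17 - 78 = -95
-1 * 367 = -367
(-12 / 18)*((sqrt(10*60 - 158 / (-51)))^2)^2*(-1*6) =3784218256 / 2601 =1454908.98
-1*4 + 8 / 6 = -8 / 3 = -2.67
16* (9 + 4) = 208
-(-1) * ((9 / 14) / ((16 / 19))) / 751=171 / 168224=0.00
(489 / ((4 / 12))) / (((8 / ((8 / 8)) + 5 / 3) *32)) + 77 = 75857 / 928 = 81.74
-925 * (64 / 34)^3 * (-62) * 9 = 16913203200 / 4913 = 3442540.85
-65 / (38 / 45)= -2925 / 38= -76.97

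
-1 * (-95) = 95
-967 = -967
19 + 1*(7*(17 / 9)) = 290 / 9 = 32.22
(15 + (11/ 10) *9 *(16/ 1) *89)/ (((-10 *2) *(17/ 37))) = -1535.78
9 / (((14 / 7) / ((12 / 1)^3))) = 7776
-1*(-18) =18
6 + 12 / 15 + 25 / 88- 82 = -32963 / 440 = -74.92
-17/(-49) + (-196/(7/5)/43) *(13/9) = -82601/18963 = -4.36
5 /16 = 0.31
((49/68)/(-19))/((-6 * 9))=49/69768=0.00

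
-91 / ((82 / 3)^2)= -819 / 6724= -0.12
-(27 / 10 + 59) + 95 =33.30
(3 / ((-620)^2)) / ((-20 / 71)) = -213 / 7688000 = -0.00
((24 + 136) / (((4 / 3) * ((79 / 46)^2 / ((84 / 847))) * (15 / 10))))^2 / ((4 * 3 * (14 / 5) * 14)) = 429835776000 / 27943138660129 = 0.02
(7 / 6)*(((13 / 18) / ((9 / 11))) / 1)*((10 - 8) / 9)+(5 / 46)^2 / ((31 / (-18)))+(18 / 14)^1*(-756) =-34852442174 / 35864613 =-971.78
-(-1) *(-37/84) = -37/84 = -0.44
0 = 0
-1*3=-3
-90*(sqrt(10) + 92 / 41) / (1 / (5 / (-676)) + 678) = -225*sqrt(10) / 1357 - 900 / 2419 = -0.90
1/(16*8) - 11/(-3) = 1411/384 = 3.67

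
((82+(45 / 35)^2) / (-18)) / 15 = -4099 / 13230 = -0.31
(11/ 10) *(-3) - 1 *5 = -83/ 10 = -8.30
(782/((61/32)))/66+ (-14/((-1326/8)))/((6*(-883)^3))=5711134325362684/918838986332553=6.22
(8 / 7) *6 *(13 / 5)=624 / 35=17.83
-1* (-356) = 356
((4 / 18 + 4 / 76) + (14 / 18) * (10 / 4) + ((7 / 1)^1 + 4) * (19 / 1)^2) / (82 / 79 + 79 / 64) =1748.51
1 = 1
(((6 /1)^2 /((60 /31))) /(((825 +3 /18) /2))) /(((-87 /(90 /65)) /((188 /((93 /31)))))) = -419616 /9332635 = -0.04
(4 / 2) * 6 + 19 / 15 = 199 / 15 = 13.27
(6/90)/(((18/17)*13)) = 17/3510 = 0.00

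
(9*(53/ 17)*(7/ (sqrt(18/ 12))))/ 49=159*sqrt(6)/ 119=3.27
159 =159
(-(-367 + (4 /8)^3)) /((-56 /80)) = -524.11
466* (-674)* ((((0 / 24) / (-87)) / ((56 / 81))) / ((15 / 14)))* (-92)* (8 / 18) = 0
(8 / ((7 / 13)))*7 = 104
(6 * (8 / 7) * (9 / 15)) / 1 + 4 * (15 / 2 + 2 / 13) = 15802 / 455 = 34.73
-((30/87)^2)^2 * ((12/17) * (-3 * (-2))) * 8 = -5760000/12023777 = -0.48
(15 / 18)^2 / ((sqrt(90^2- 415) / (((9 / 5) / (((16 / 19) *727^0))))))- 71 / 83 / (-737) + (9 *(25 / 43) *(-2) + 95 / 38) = -41896029 / 5260706 + 19 *sqrt(7685) / 98368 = -7.95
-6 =-6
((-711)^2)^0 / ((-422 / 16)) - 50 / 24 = -5371 / 2532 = -2.12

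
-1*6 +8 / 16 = -5.50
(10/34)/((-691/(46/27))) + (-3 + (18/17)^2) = -10134661/5391873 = -1.88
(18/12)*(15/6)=15/4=3.75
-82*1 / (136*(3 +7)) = -41 / 680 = -0.06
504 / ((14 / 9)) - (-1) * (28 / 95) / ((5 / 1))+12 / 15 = 154308 / 475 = 324.86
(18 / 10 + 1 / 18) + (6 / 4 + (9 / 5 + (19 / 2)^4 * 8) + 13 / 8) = 23460221 / 360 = 65167.28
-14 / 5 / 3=-14 / 15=-0.93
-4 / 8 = -0.50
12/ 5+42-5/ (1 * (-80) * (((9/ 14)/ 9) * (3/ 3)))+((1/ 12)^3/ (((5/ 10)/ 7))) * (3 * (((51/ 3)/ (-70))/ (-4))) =104317/ 2304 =45.28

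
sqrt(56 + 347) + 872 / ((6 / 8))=sqrt(403) + 3488 / 3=1182.74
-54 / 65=-0.83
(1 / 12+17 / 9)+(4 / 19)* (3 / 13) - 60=-515551 / 8892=-57.98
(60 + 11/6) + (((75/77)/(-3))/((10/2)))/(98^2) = 137178719/2218524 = 61.83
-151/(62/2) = -151/31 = -4.87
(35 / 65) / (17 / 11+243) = 77 / 34970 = 0.00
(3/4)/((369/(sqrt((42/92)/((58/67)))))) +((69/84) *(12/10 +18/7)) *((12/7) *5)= sqrt(938469)/656328 +9108/343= 26.56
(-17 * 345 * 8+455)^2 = 2158996225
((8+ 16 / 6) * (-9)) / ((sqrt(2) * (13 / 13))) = -48 * sqrt(2) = -67.88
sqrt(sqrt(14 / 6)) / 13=3^(3 / 4) * 7^(1 / 4) / 39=0.10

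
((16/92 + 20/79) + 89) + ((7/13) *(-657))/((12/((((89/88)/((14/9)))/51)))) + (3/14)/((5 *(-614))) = 270499179463479/3037569895360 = 89.05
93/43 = 2.16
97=97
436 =436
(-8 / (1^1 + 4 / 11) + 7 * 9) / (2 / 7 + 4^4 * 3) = 5999 / 80670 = 0.07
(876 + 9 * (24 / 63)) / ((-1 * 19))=-324 / 7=-46.29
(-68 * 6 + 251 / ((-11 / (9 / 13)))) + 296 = -18275 / 143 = -127.80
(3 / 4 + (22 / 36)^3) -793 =-4619071 / 5832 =-792.02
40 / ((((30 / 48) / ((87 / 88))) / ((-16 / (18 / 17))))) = -31552 / 33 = -956.12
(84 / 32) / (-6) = -7 / 16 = -0.44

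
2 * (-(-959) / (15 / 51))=32606 / 5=6521.20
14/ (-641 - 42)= -14/ 683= -0.02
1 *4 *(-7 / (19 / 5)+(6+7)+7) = 1380 / 19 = 72.63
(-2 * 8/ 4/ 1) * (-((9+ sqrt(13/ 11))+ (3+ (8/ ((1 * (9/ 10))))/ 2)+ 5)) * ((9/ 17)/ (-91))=-772/ 1547 - 36 * sqrt(143)/ 17017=-0.52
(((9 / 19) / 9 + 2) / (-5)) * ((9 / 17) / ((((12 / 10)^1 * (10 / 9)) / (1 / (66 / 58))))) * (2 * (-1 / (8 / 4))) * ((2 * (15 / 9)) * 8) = 3.82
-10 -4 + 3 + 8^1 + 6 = 3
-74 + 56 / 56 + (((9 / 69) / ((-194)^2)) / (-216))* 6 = -758290129 / 10387536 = -73.00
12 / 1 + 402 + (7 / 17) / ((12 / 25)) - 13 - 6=80755 / 204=395.86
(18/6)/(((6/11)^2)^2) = 14641/432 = 33.89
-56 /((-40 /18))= 126 /5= 25.20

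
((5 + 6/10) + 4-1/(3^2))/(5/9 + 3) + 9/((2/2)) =1867/160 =11.67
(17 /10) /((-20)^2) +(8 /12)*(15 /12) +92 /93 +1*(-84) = -10189473 /124000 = -82.17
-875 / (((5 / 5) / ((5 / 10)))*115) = -175 / 46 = -3.80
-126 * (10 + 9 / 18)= -1323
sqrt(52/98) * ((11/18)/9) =11 * sqrt(26)/1134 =0.05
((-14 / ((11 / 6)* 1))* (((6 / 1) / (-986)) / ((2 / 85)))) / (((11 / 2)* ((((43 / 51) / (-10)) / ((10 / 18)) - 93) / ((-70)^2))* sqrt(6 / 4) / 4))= -2332400000* sqrt(6) / 92613037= -61.69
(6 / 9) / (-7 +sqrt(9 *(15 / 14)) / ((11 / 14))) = -242 / 1731 -22 *sqrt(210) / 4039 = -0.22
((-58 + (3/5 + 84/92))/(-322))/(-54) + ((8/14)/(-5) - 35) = -17555431/499905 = -35.12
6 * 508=3048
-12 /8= -3 /2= -1.50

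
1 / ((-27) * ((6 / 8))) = -4 / 81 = -0.05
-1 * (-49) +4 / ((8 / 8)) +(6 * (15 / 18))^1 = 58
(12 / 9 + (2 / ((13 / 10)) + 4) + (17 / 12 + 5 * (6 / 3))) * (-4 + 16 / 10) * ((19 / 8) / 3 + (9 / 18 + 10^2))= -177837 / 40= -4445.92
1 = 1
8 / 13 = 0.62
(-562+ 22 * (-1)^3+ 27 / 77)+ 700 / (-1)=-98841 / 77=-1283.65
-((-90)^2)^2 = -65610000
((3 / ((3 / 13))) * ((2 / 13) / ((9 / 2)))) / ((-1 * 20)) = -1 / 45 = -0.02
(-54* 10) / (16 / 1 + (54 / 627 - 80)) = 8.45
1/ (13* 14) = 1/ 182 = 0.01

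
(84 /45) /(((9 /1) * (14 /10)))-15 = -401 /27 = -14.85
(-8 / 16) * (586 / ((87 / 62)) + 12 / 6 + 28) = -19471 / 87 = -223.80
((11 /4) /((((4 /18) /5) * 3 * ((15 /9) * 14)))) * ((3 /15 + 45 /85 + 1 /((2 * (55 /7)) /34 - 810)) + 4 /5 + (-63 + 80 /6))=-3902390151 /91710920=-42.55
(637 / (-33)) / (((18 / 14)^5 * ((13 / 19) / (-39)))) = 203415121 / 649539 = 313.17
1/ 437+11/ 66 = 443/ 2622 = 0.17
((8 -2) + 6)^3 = 1728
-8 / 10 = -4 / 5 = -0.80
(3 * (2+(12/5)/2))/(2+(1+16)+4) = 48/115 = 0.42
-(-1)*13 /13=1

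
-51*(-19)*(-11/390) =-3553/130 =-27.33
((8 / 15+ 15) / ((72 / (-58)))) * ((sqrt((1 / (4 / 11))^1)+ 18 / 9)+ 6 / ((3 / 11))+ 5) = -195953 / 540 - 6757 * sqrt(11) / 1080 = -383.63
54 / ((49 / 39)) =2106 / 49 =42.98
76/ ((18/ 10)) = 380/ 9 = 42.22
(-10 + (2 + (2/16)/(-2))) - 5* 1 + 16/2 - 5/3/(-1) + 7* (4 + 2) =1853/48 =38.60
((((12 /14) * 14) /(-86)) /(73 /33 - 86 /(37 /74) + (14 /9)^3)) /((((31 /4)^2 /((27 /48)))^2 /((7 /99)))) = 275562 /52869577827035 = 0.00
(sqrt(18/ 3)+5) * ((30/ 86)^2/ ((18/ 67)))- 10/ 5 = 979/ 3698+1675 * sqrt(6)/ 3698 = 1.37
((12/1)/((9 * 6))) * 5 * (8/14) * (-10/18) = -200/567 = -0.35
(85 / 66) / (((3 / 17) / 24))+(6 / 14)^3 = 175.23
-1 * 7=-7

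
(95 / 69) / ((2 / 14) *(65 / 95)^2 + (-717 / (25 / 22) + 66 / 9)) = -6001625 / 2718143887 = -0.00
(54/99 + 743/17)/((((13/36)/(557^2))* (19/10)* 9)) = 102692419000/46189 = 2223308.99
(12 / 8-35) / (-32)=67 / 64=1.05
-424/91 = -4.66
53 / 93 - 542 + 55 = -45238 / 93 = -486.43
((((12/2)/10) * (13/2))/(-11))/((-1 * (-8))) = -39/880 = -0.04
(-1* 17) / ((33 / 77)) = -119 / 3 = -39.67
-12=-12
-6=-6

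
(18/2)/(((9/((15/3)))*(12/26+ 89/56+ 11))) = 3640/9501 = 0.38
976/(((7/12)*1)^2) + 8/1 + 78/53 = 7473430/2597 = 2877.72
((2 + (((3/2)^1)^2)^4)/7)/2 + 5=24993/3584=6.97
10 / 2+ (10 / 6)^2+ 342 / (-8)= -1259 / 36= -34.97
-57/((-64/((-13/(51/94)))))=-21.34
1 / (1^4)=1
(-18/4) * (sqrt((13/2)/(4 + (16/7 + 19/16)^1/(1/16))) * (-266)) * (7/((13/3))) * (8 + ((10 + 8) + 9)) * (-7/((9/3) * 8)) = -684285 * sqrt(75894)/28912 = -6520.23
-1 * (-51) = 51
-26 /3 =-8.67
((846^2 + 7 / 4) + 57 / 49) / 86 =140280907 / 16856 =8322.31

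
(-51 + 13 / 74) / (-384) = 3761 / 28416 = 0.13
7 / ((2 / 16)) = 56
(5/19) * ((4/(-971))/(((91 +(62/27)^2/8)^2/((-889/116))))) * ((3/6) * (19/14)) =337465035/502902346777039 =0.00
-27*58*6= -9396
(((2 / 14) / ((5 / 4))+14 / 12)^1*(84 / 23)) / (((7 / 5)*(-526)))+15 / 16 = 630841 / 677488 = 0.93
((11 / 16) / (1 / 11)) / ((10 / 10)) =121 / 16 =7.56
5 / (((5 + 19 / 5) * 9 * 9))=25 / 3564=0.01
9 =9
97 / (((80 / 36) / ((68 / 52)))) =57.08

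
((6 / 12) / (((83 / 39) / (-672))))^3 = -3935295.75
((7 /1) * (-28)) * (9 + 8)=-3332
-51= -51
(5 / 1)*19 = 95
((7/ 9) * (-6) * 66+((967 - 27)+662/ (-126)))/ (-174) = -39485/ 10962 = -3.60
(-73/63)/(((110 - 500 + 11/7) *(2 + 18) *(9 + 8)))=73/8320140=0.00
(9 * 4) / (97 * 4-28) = 1 / 10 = 0.10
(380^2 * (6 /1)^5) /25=44914176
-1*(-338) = 338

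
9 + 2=11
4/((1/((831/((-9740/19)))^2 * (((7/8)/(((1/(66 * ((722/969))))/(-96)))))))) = -4376579498676/100796825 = -43419.82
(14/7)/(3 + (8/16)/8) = 32/49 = 0.65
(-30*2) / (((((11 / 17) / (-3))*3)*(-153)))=-20 / 33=-0.61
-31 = -31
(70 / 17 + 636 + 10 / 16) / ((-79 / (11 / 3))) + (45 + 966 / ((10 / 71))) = 369263807 / 53720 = 6873.86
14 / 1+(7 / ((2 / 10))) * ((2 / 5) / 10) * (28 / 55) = 4046 / 275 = 14.71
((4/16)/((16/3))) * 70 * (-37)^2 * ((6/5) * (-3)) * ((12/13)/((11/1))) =-776223/572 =-1357.03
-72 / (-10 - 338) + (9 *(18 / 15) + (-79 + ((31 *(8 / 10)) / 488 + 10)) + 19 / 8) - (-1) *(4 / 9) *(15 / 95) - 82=-137.50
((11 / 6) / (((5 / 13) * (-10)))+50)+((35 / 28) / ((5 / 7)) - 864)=-121909 / 150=-812.73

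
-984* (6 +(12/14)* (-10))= 17712/7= 2530.29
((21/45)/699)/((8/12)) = 7/6990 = 0.00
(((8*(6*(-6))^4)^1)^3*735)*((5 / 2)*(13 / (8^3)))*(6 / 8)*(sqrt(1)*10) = 848910631643682177024000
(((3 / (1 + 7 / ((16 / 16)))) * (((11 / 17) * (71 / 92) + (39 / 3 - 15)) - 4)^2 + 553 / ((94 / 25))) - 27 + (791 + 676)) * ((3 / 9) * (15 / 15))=1470118963909 / 2759196288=532.81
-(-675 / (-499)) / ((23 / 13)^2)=-114075 / 263971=-0.43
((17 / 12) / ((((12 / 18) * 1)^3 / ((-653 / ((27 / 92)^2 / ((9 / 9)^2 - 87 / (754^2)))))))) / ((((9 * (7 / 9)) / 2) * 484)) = -115105480829 / 5379886512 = -21.40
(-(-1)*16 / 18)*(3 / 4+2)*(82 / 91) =1804 / 819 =2.20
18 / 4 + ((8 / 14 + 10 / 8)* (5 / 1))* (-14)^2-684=2211 / 2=1105.50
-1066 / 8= -533 / 4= -133.25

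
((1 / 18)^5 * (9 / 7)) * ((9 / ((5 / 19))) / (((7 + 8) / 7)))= 19 / 1749600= 0.00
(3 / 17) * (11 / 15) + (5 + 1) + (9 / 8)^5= 22091293 / 2785280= 7.93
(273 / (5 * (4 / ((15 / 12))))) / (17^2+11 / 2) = 273 / 4712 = 0.06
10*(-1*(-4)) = 40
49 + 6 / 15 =247 / 5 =49.40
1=1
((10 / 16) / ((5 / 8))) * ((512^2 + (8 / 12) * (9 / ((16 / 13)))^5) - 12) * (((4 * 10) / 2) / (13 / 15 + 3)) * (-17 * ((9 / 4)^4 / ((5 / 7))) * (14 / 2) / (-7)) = 1695115493239506975 / 1946157056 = 871006524.38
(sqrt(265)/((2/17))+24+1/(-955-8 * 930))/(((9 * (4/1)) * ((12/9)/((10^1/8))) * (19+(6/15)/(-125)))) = 125924375/3827475264+53125 * sqrt(265)/4559232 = 0.22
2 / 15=0.13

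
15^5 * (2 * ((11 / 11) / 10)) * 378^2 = 21700507500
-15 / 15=-1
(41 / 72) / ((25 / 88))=451 / 225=2.00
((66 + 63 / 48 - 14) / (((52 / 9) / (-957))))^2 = 53976777978321 / 692224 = 77975883.50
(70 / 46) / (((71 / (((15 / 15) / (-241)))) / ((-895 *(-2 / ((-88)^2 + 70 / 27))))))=-845775 / 41157379187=-0.00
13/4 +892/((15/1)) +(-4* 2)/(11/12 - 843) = 1521235/24252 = 62.73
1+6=7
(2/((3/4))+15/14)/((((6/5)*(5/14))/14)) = 122.11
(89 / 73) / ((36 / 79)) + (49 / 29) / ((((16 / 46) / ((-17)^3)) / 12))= -21826456943 / 76212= -286391.34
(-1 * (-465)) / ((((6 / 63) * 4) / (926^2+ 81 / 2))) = 16747297245 / 16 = 1046706077.81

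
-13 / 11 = -1.18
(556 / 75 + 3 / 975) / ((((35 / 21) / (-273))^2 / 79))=15719858.48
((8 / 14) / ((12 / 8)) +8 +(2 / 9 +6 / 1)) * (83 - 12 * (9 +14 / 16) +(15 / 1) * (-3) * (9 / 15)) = -57500 / 63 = -912.70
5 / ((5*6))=1 / 6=0.17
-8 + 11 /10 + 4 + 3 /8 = -101 /40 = -2.52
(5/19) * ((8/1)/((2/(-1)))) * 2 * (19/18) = -20/9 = -2.22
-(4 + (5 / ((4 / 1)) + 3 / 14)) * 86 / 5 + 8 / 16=-3272 / 35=-93.49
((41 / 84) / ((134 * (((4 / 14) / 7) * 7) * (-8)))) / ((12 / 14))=-287 / 154368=-0.00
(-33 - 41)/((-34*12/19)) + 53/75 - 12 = -40021/5100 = -7.85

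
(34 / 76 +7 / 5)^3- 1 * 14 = -52782449 / 6859000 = -7.70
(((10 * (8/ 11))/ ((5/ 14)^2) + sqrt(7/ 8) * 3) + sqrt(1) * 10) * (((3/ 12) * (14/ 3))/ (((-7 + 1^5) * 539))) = -1843/ 76230 - sqrt(14)/ 3696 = -0.03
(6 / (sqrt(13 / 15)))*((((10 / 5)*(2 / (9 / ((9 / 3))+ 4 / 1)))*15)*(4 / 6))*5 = 1200*sqrt(195) / 91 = 184.14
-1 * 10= -10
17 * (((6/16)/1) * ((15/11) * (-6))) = -2295/44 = -52.16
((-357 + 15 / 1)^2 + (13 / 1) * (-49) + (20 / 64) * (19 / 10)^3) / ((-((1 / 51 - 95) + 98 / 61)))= 165439984107 / 132793600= 1245.84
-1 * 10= -10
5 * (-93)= -465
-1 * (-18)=18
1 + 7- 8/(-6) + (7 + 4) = 61/3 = 20.33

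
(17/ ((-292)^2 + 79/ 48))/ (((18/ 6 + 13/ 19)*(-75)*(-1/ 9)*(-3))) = -7752/ 3581157125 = -0.00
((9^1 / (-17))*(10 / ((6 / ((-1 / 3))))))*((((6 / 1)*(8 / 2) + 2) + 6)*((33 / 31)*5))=26400 / 527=50.09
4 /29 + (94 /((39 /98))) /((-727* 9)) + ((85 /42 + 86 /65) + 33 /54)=1051514392 /259004655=4.06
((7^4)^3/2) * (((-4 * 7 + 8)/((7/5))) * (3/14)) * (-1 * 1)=21185643675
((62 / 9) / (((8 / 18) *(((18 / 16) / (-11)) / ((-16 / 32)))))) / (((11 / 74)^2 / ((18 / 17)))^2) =66930037632 / 384659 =173998.37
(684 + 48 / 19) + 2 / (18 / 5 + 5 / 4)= 1266028 / 1843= 686.94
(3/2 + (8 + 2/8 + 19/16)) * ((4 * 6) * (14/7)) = 525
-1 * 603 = -603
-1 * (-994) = 994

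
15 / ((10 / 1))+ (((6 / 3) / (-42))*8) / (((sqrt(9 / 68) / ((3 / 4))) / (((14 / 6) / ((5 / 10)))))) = 3 / 2 - 8*sqrt(17) / 9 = -2.16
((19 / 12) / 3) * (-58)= -551 / 18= -30.61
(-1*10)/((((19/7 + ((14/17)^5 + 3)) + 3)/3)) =-59633994/18075209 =-3.30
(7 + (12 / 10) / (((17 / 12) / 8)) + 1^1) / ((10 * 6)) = 314 / 1275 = 0.25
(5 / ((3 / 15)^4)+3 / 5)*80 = 250048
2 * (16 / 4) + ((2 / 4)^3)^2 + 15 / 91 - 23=-14.82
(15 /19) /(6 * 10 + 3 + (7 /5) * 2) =75 /6251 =0.01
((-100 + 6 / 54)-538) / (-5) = 5741 / 45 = 127.58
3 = 3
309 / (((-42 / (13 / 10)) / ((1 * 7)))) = -1339 / 20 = -66.95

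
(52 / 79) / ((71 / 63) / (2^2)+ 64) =13104 / 1279721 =0.01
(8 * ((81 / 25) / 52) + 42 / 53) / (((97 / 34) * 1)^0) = 22236 / 17225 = 1.29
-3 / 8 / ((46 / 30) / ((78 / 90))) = -39 / 184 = -0.21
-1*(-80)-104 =-24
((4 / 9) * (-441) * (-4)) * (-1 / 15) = -784 / 15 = -52.27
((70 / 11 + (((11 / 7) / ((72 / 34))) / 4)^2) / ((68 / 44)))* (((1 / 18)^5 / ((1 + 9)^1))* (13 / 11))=929618807 / 3590254178058240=0.00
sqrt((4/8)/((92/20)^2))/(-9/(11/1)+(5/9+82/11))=495 * sqrt(2)/32752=0.02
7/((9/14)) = 98/9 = 10.89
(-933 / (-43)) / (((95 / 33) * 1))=30789 / 4085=7.54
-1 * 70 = -70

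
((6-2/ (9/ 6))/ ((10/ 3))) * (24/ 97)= 168/ 485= 0.35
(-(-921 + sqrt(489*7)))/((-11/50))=-46050/11 + 50*sqrt(3423)/11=-3920.43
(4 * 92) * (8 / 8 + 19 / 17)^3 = 17169408 / 4913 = 3494.69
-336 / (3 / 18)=-2016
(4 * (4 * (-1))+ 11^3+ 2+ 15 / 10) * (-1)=-2637 / 2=-1318.50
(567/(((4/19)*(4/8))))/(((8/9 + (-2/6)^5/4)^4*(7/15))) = 10303029490826880/554680863361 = 18574.70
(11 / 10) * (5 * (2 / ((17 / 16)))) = 176 / 17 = 10.35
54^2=2916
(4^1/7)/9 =4/63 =0.06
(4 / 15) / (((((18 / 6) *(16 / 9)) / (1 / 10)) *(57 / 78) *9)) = 13 / 17100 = 0.00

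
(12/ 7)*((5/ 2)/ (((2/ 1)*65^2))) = 3/ 5915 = 0.00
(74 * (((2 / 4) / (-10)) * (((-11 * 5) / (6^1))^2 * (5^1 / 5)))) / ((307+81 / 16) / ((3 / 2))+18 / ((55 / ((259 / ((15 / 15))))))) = -1231175 / 1159509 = -1.06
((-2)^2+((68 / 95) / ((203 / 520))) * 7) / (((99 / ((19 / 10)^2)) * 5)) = 14687 / 119625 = 0.12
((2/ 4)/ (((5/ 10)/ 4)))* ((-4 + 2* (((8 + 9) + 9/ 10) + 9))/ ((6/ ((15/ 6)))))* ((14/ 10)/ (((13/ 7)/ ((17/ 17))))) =4067/ 65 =62.57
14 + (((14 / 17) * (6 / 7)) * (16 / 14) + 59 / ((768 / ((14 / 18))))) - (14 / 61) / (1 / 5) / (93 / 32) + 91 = 164050606609 / 1555400448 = 105.47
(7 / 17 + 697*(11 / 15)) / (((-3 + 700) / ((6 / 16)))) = 0.28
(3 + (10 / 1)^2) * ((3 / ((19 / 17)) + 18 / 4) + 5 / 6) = 47071 / 57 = 825.81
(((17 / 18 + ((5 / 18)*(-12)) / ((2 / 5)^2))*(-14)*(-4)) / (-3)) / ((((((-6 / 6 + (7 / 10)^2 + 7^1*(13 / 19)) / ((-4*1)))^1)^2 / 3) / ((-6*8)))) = -9263779840000 / 198339483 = -46706.69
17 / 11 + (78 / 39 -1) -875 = -9597 / 11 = -872.45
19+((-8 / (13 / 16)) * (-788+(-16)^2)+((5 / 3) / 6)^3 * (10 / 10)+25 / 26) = 398650901 / 75816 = 5258.14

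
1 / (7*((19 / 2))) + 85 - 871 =-785.98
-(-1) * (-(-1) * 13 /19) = 13 /19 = 0.68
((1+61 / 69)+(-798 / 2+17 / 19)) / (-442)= 259723 / 289731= 0.90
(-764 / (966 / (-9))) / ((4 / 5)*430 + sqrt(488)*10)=24639 / 699706 -2865*sqrt(122) / 1399412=0.01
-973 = -973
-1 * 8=-8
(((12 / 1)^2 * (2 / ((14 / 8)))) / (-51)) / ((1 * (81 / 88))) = -11264 / 3213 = -3.51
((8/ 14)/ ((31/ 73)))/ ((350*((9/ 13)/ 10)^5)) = 216835112000/ 89695431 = 2417.46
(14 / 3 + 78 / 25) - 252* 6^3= -4081816 / 75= -54424.21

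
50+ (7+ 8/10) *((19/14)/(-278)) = 972259/19460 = 49.96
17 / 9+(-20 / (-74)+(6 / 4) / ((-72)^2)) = 276133 / 127872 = 2.16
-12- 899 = -911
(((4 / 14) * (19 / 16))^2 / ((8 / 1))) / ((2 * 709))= 361 / 35574784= 0.00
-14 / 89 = -0.16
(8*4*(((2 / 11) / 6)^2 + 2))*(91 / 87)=6345248 / 94743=66.97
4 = 4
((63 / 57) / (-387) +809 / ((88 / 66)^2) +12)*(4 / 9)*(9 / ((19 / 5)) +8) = 2152.30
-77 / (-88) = 7 / 8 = 0.88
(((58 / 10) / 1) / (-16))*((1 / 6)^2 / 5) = -29 / 14400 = -0.00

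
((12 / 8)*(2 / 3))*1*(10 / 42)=5 / 21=0.24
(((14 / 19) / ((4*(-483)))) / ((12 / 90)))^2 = 25 / 3055504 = 0.00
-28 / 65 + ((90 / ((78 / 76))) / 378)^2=-1264216 / 3353805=-0.38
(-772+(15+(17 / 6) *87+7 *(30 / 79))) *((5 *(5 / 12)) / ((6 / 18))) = -2005975 / 632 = -3174.01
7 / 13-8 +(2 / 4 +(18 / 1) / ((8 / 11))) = 925 / 52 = 17.79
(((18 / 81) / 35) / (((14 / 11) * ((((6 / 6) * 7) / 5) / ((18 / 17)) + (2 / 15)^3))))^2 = 2722500 / 191939495881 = 0.00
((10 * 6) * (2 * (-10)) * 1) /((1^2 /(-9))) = 10800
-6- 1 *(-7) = 1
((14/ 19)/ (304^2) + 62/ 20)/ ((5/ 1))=13608291/ 21948800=0.62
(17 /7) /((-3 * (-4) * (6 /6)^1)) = 17 /84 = 0.20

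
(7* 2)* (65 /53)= 910 /53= 17.17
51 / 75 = 17 / 25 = 0.68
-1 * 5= -5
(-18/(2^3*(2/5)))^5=-184528125/32768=-5631.35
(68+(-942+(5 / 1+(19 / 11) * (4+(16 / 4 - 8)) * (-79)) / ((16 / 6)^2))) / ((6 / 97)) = -5421427 / 384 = -14118.30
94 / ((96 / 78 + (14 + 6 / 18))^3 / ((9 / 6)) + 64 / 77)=644026383 / 17226632435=0.04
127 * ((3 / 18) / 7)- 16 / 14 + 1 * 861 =36241 / 42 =862.88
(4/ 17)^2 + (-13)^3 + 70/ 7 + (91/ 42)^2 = -22704131/ 10404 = -2182.25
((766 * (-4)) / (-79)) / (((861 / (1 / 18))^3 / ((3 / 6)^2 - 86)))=-383 / 428676765588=-0.00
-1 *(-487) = 487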